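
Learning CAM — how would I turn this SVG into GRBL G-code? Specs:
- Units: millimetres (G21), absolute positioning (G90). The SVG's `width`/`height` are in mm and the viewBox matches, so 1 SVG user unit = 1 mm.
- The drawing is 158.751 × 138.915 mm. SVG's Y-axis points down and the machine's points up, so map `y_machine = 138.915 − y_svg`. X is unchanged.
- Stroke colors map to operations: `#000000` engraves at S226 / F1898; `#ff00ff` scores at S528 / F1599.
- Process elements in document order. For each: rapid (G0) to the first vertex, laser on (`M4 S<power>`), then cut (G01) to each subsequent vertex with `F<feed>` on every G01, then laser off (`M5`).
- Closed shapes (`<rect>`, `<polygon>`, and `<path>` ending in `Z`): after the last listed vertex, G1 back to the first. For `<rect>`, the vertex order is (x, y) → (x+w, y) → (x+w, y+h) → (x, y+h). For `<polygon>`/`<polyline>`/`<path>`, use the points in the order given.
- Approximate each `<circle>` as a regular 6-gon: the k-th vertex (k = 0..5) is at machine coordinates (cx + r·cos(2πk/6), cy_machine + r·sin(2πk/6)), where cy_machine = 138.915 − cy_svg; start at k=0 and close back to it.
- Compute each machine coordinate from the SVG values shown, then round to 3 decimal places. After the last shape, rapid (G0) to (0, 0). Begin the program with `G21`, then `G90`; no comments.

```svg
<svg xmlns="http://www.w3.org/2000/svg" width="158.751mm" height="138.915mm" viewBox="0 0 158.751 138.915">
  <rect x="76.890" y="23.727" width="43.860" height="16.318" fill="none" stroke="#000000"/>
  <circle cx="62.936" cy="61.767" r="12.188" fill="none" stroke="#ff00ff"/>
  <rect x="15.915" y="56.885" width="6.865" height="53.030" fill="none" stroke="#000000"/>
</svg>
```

G21
G90
G0 X76.890 Y115.188
M4 S226
G01 X120.750 Y115.188 F1898
G01 X120.750 Y98.870 F1898
G01 X76.890 Y98.870 F1898
G01 X76.890 Y115.188 F1898
M5
G0 X75.124 Y77.148
M4 S528
G01 X69.030 Y87.703 F1599
G01 X56.842 Y87.703 F1599
G01 X50.748 Y77.148 F1599
G01 X56.842 Y66.593 F1599
G01 X69.030 Y66.593 F1599
G01 X75.124 Y77.148 F1599
M5
G0 X15.915 Y82.030
M4 S226
G01 X22.780 Y82.030 F1898
G01 X22.780 Y29.000 F1898
G01 X15.915 Y29.000 F1898
G01 X15.915 Y82.030 F1898
M5
G0 X0.000 Y0.000

viewBox `0 0 158.751 138.915` with mm width/height → 1 unit = 1 mm. Flip: y_m = 138.915 − y_svg.

**Shape 1** — `<rect>` rectangle, stroke `#000000` → engrave (S226, F1898). Machine vertices: (76.890,115.188) → (120.750,115.188) → (120.750,98.870) → (76.890,98.870) → (76.890,115.188). Closed: final G1 returns to the first vertex.

**Shape 2** — `<circle>` circle, stroke `#ff00ff` → score (S528, F1599). Machine vertices: (75.124,77.148) → (69.030,87.703) → (56.842,87.703) → (50.748,77.148) → (56.842,66.593) → (69.030,66.593) → (75.124,77.148). Closed: final G1 returns to the first vertex.

**Shape 3** — `<rect>` rectangle, stroke `#000000` → engrave (S226, F1898). Machine vertices: (15.915,82.030) → (22.780,82.030) → (22.780,29.000) → (15.915,29.000) → (15.915,82.030). Closed: final G1 returns to the first vertex.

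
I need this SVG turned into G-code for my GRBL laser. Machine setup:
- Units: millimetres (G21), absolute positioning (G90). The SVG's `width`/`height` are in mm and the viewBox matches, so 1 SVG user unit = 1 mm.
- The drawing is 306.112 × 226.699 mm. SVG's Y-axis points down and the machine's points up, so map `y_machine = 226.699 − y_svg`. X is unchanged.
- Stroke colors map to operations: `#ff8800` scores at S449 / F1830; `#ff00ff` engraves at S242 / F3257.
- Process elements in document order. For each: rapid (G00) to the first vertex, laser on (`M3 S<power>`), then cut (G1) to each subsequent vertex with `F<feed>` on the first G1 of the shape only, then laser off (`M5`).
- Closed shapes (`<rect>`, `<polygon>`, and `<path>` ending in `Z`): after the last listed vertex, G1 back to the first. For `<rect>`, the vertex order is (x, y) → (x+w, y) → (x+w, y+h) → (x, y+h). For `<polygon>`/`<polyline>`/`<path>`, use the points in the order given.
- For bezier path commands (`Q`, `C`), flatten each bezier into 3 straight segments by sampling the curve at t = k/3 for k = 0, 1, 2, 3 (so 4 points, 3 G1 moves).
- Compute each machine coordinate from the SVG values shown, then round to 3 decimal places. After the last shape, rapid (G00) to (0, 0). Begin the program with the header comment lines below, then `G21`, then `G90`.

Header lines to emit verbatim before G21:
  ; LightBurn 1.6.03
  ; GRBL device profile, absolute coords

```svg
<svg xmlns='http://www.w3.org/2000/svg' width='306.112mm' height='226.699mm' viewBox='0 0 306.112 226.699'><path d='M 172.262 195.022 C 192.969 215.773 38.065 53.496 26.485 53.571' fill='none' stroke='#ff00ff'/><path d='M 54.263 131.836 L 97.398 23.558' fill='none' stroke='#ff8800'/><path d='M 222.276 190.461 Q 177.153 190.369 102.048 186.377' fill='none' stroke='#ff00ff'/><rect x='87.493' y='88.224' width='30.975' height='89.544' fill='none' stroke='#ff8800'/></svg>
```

viewBox `0 0 306.112 226.699` with mm width/height → 1 unit = 1 mm. Flip: y_m = 226.699 − y_svg.

**Shape 1** — `<path>` cubic bezier, stroke `#ff00ff` → engrave (S242, F3257). Control points (SVG): P0=(172.262,195.022), P1=(192.969,215.773), P2=(38.065,53.496), P3=(26.485,53.571); sampled at t=k/3. Machine vertices: (172.262,31.677) → (146.244,59.143) → (74.027,131.878) → (26.485,173.128). Open path.

**Shape 2** — `<path>` line segment, stroke `#ff8800` → score (S449, F1830). Machine vertices: (54.263,94.863) → (97.398,203.141). Open path.

**Shape 3** — `<path>` quadratic bezier, stroke `#ff00ff` → engrave (S242, F3257). Control points (SVG): P0=(222.276,190.461), P1=(177.153,190.369), P2=(102.048,186.377); sampled at t=k/3. Machine vertices: (222.276,36.238) → (188.863,36.733) → (148.787,38.094) → (102.048,40.322). Open path.

**Shape 4** — `<rect>` rectangle, stroke `#ff8800` → score (S449, F1830). Machine vertices: (87.493,138.475) → (118.468,138.475) → (118.468,48.931) → (87.493,48.931) → (87.493,138.475). Closed: final G1 returns to the first vertex.

; LightBurn 1.6.03
; GRBL device profile, absolute coords
G21
G90
G00 X172.262 Y31.677
M3 S242
G1 X146.244 Y59.143 F3257
G1 X74.027 Y131.878
G1 X26.485 Y173.128
M5
G00 X54.263 Y94.863
M3 S449
G1 X97.398 Y203.141 F1830
M5
G00 X222.276 Y36.238
M3 S242
G1 X188.863 Y36.733 F3257
G1 X148.787 Y38.094
G1 X102.048 Y40.322
M5
G00 X87.493 Y138.475
M3 S449
G1 X118.468 Y138.475 F1830
G1 X118.468 Y48.931
G1 X87.493 Y48.931
G1 X87.493 Y138.475
M5
G00 X0.000 Y0.000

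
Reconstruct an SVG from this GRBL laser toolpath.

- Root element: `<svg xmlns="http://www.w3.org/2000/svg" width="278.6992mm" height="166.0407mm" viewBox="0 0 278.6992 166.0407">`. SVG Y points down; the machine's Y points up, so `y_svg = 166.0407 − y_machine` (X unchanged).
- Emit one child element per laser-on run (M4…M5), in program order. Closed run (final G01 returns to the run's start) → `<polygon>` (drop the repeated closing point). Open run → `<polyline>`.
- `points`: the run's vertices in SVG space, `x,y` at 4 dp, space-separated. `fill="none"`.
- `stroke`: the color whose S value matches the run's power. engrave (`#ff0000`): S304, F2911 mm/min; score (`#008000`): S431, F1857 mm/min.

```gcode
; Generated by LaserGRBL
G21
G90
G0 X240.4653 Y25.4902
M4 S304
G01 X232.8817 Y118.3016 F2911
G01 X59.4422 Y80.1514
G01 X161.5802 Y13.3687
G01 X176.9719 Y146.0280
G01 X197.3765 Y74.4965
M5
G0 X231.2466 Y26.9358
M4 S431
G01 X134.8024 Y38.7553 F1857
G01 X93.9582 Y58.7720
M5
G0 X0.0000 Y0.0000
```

<svg xmlns="http://www.w3.org/2000/svg" width="278.6992mm" height="166.0407mm" viewBox="0 0 278.6992 166.0407">
  <polyline points="240.4653,140.5505 232.8817,47.7391 59.4422,85.8893 161.5802,152.6720 176.9719,20.0127 197.3765,91.5442" fill="none" stroke="#ff0000"/>
  <polyline points="231.2466,139.1049 134.8024,127.2854 93.9582,107.2687" fill="none" stroke="#008000"/>
</svg>

y_svg = 166.0407 − y_m.

[1] S304→`#ff0000` (engrave); open run; points: 240.4653,140.5505 232.8817,47.7391 59.4422,85.8893 161.5802,152.6720 176.9719,20.0127 197.3765,91.5442

[2] S431→`#008000` (score); open run; points: 231.2466,139.1049 134.8024,127.2854 93.9582,107.2687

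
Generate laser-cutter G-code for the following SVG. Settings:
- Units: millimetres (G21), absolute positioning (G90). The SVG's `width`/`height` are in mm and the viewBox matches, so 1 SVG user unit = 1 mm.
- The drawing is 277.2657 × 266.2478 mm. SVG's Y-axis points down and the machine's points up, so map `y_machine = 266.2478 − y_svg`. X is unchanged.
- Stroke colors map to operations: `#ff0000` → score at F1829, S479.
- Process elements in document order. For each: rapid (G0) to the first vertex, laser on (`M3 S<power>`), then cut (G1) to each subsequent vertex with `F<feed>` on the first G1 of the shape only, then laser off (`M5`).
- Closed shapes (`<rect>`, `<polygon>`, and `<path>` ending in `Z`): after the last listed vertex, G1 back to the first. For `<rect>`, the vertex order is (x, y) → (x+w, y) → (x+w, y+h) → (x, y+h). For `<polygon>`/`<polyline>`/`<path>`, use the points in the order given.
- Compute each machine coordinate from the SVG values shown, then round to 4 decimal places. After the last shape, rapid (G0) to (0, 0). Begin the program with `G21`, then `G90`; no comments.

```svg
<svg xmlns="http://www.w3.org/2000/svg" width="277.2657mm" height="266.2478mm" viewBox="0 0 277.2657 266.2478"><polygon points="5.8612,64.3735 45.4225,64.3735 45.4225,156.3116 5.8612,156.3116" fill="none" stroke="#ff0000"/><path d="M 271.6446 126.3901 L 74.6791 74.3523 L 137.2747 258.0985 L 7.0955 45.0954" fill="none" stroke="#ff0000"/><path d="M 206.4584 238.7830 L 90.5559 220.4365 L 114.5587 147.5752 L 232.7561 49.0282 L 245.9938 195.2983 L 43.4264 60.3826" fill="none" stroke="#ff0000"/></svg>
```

Since the viewBox matches the mm dimensions, user units are millimetres directly. The only transform is the Y-flip y_m = 266.2478 − y_svg.

Shape 1 is a rectangle drawn with `<polygon>`. Its stroke #ff0000 means score at S479, F1829. After flipping Y the toolpath is (5.8612,201.8743) → (45.4225,201.8743) → (45.4225,109.9362) → (5.8612,109.9362) → (5.8612,201.8743), returning to the start.

Shape 2 is a open polyline drawn with `<path>`. Its stroke #ff0000 means score at S479, F1829. After flipping Y the toolpath is (271.6446,139.8577) → (74.6791,191.8955) → (137.2747,8.1493) → (7.0955,221.1524).

Shape 3 is a open polyline drawn with `<path>`. Its stroke #ff0000 means score at S479, F1829. After flipping Y the toolpath is (206.4584,27.4648) → (90.5559,45.8113) → (114.5587,118.6726) → (232.7561,217.2196) → (245.9938,70.9495) → (43.4264,205.8652).

G21
G90
G0 X5.8612 Y201.8743
M3 S479
G1 X45.4225 Y201.8743 F1829
G1 X45.4225 Y109.9362
G1 X5.8612 Y109.9362
G1 X5.8612 Y201.8743
M5
G0 X271.6446 Y139.8577
M3 S479
G1 X74.6791 Y191.8955 F1829
G1 X137.2747 Y8.1493
G1 X7.0955 Y221.1524
M5
G0 X206.4584 Y27.4648
M3 S479
G1 X90.5559 Y45.8113 F1829
G1 X114.5587 Y118.6726
G1 X232.7561 Y217.2196
G1 X245.9938 Y70.9495
G1 X43.4264 Y205.8652
M5
G0 X0.0000 Y0.0000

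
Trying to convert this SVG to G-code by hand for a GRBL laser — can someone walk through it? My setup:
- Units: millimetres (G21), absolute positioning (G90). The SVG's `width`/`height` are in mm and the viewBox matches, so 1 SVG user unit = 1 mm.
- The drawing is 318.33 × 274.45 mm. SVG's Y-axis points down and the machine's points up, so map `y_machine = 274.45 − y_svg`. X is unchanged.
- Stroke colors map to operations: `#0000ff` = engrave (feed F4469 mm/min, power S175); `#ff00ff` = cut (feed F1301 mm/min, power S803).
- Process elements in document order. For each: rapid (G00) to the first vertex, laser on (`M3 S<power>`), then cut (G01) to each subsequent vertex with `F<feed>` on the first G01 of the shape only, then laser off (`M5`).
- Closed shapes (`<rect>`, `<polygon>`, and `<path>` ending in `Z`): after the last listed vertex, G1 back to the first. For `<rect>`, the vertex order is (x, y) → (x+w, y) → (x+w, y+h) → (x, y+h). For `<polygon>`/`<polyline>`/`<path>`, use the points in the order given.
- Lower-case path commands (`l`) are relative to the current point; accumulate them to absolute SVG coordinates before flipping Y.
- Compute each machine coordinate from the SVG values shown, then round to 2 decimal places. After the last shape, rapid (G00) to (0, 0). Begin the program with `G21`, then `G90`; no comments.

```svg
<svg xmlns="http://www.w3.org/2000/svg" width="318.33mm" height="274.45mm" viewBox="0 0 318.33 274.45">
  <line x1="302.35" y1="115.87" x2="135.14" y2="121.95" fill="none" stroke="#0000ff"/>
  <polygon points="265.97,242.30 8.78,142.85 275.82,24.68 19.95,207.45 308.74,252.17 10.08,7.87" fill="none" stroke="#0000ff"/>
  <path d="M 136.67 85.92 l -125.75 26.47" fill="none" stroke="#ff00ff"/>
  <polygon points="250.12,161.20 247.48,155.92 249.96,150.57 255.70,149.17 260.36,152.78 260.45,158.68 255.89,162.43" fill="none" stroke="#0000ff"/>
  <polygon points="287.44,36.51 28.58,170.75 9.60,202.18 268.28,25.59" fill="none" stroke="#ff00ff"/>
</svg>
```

viewBox `0 0 318.33 274.45` with mm width/height → 1 unit = 1 mm. Flip: y_m = 274.45 − y_svg.

**Shape 1** — `<line>` line segment, stroke `#0000ff` → engrave (S175, F4469). Machine vertices: (302.35,158.58) → (135.14,152.50). Open path.

**Shape 2** — `<polygon>` closed polygon, stroke `#0000ff` → engrave (S175, F4469). Machine vertices: (265.97,32.15) → (8.78,131.60) → (275.82,249.77) → (19.95,67.00) → (308.74,22.28) → (10.08,266.58) → (265.97,32.15). Closed: final G1 returns to the first vertex.

**Shape 3** — `<path>` line segment, stroke `#ff00ff` → cut (S803, F1301). Machine vertices: (136.67,188.53) → (10.92,162.06). Open path.

**Shape 4** — `<polygon>` regular polygon, stroke `#0000ff` → engrave (S175, F4469). Machine vertices: (250.12,113.25) → (247.48,118.53) → (249.96,123.88) → (255.70,125.28) → (260.36,121.67) → (260.45,115.77) → (255.89,112.02) → (250.12,113.25). Closed: final G1 returns to the first vertex.

**Shape 5** — `<polygon>` closed polygon, stroke `#ff00ff` → cut (S803, F1301). Machine vertices: (287.44,237.94) → (28.58,103.70) → (9.60,72.27) → (268.28,248.86) → (287.44,237.94). Closed: final G1 returns to the first vertex.

G21
G90
G00 X302.35 Y158.58
M3 S175
G01 X135.14 Y152.50 F4469
M5
G00 X265.97 Y32.15
M3 S175
G01 X8.78 Y131.60 F4469
G01 X275.82 Y249.77
G01 X19.95 Y67.00
G01 X308.74 Y22.28
G01 X10.08 Y266.58
G01 X265.97 Y32.15
M5
G00 X136.67 Y188.53
M3 S803
G01 X10.92 Y162.06 F1301
M5
G00 X250.12 Y113.25
M3 S175
G01 X247.48 Y118.53 F4469
G01 X249.96 Y123.88
G01 X255.70 Y125.28
G01 X260.36 Y121.67
G01 X260.45 Y115.77
G01 X255.89 Y112.02
G01 X250.12 Y113.25
M5
G00 X287.44 Y237.94
M3 S803
G01 X28.58 Y103.70 F1301
G01 X9.60 Y72.27
G01 X268.28 Y248.86
G01 X287.44 Y237.94
M5
G00 X0.00 Y0.00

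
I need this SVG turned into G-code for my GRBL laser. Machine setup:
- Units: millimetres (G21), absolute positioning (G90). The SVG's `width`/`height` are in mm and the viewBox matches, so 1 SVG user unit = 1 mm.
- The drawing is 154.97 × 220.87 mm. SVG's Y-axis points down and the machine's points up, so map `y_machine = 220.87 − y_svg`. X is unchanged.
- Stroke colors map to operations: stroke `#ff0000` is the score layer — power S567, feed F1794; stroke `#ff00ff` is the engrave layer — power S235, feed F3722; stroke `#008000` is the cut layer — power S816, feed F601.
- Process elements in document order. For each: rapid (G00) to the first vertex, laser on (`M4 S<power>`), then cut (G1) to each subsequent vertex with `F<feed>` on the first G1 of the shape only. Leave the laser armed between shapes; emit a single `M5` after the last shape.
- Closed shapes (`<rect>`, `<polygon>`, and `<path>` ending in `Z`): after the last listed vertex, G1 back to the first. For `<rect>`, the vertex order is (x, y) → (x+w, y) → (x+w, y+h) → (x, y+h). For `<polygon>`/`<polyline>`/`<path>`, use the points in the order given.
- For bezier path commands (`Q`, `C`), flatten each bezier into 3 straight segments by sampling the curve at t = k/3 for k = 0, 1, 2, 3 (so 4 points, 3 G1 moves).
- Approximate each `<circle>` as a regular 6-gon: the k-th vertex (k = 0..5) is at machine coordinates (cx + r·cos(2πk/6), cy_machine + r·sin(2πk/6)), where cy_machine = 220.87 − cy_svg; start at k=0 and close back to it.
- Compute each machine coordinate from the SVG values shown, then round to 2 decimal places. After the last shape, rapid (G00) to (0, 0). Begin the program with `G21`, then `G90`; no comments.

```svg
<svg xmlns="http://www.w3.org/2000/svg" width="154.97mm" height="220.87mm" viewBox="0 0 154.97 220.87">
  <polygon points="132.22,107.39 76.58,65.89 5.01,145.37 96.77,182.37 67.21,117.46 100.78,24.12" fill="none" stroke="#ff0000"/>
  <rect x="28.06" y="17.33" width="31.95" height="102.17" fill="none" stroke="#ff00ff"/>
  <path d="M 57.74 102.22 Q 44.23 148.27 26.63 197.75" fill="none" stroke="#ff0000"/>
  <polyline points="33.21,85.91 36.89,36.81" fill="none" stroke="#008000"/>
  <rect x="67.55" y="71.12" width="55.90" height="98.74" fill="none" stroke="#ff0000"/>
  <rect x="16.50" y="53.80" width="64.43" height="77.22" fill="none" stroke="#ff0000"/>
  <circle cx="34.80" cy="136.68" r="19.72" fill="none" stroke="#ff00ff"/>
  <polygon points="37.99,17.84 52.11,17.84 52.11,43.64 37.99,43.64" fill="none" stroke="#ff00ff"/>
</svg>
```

viewBox `0 0 154.97 220.87` with mm width/height → 1 unit = 1 mm. Flip: y_m = 220.87 − y_svg.

**Shape 1** — `<polygon>` closed polygon, stroke `#ff0000` → score (S567, F1794). Machine vertices: (132.22,113.48) → (76.58,154.98) → (5.01,75.50) → (96.77,38.50) → (67.21,103.41) → (100.78,196.75) → (132.22,113.48). Closed: final G1 returns to the first vertex.

**Shape 2** — `<rect>` rectangle, stroke `#ff00ff` → engrave (S235, F3722). Machine vertices: (28.06,203.54) → (60.01,203.54) → (60.01,101.37) → (28.06,101.37) → (28.06,203.54). Closed: final G1 returns to the first vertex.

**Shape 3** — `<path>` quadratic bezier, stroke `#ff0000` → score (S567, F1794). Control points (SVG): P0=(57.74,102.22), P1=(44.23,148.27), P2=(26.63,197.75); sampled at t=k/3. Machine vertices: (57.74,118.65) → (48.28,87.57) → (37.91,55.73) → (26.63,23.12). Open path.

**Shape 4** — `<polyline>` line segment, stroke `#008000` → cut (S816, F601). Machine vertices: (33.21,134.96) → (36.89,184.06). Open path.

**Shape 5** — `<rect>` rectangle, stroke `#ff0000` → score (S567, F1794). Machine vertices: (67.55,149.75) → (123.45,149.75) → (123.45,51.01) → (67.55,51.01) → (67.55,149.75). Closed: final G1 returns to the first vertex.

**Shape 6** — `<rect>` rectangle, stroke `#ff0000` → score (S567, F1794). Machine vertices: (16.50,167.07) → (80.93,167.07) → (80.93,89.85) → (16.50,89.85) → (16.50,167.07). Closed: final G1 returns to the first vertex.

**Shape 7** — `<circle>` circle, stroke `#ff00ff` → engrave (S235, F3722). Machine vertices: (54.52,84.19) → (44.66,101.27) → (24.94,101.27) → (15.08,84.19) → (24.94,67.11) → (44.66,67.11) → (54.52,84.19). Closed: final G1 returns to the first vertex.

**Shape 8** — `<polygon>` rectangle, stroke `#ff00ff` → engrave (S235, F3722). Machine vertices: (37.99,203.03) → (52.11,203.03) → (52.11,177.23) → (37.99,177.23) → (37.99,203.03). Closed: final G1 returns to the first vertex.

G21
G90
G00 X132.22 Y113.48
M4 S567
G1 X76.58 Y154.98 F1794
G1 X5.01 Y75.50
G1 X96.77 Y38.50
G1 X67.21 Y103.41
G1 X100.78 Y196.75
G1 X132.22 Y113.48
G00 X28.06 Y203.54
M4 S235
G1 X60.01 Y203.54 F3722
G1 X60.01 Y101.37
G1 X28.06 Y101.37
G1 X28.06 Y203.54
G00 X57.74 Y118.65
M4 S567
G1 X48.28 Y87.57 F1794
G1 X37.91 Y55.73
G1 X26.63 Y23.12
G00 X33.21 Y134.96
M4 S816
G1 X36.89 Y184.06 F601
G00 X67.55 Y149.75
M4 S567
G1 X123.45 Y149.75 F1794
G1 X123.45 Y51.01
G1 X67.55 Y51.01
G1 X67.55 Y149.75
G00 X16.50 Y167.07
M4 S567
G1 X80.93 Y167.07 F1794
G1 X80.93 Y89.85
G1 X16.50 Y89.85
G1 X16.50 Y167.07
G00 X54.52 Y84.19
M4 S235
G1 X44.66 Y101.27 F3722
G1 X24.94 Y101.27
G1 X15.08 Y84.19
G1 X24.94 Y67.11
G1 X44.66 Y67.11
G1 X54.52 Y84.19
G00 X37.99 Y203.03
M4 S235
G1 X52.11 Y203.03 F3722
G1 X52.11 Y177.23
G1 X37.99 Y177.23
G1 X37.99 Y203.03
M5
G00 X0.00 Y0.00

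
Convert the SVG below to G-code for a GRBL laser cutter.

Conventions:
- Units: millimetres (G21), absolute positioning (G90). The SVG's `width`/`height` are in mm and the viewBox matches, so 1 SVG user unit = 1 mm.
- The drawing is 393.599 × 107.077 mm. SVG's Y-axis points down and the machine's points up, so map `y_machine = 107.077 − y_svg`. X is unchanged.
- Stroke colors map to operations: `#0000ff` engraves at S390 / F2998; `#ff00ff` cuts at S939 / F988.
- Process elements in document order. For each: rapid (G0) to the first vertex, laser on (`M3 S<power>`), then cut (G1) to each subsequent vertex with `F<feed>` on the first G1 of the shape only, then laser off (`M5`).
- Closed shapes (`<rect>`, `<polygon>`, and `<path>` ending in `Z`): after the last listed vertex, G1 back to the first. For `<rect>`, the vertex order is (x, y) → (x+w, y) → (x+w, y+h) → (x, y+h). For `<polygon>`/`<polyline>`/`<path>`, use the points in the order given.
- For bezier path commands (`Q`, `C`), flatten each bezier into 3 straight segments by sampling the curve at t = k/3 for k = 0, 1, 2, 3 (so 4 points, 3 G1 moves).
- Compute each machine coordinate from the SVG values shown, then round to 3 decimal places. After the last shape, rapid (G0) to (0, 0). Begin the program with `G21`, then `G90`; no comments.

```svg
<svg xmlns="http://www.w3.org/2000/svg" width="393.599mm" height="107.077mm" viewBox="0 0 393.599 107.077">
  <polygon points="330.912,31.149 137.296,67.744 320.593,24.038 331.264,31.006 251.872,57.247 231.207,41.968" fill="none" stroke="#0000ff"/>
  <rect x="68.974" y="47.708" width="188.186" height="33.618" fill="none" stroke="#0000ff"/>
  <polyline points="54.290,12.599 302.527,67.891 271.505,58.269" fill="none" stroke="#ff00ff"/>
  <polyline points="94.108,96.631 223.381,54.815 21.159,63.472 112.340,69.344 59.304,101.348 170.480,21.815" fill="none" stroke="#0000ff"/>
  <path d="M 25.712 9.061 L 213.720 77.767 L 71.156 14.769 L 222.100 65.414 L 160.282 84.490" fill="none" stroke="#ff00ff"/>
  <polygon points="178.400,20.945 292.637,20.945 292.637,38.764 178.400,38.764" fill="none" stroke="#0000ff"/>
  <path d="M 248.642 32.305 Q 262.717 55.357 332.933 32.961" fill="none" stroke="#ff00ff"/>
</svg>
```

G21
G90
G0 X330.912 Y75.928
M3 S390
G1 X137.296 Y39.333 F2998
G1 X320.593 Y83.039
G1 X331.264 Y76.071
G1 X251.872 Y49.830
G1 X231.207 Y65.109
G1 X330.912 Y75.928
M5
G0 X68.974 Y59.369
M3 S390
G1 X257.160 Y59.369 F2998
G1 X257.160 Y25.751
G1 X68.974 Y25.751
G1 X68.974 Y59.369
M5
G0 X54.290 Y94.478
M3 S939
G1 X302.527 Y39.186 F988
G1 X271.505 Y48.808
M5
G0 X94.108 Y10.446
M3 S390
G1 X223.381 Y52.262 F2998
G1 X21.159 Y43.605
G1 X112.340 Y37.733
G1 X59.304 Y5.729
G1 X170.480 Y85.262
M5
G0 X25.712 Y98.016
M3 S939
G1 X213.720 Y29.310 F988
G1 X71.156 Y92.308
G1 X222.100 Y41.663
G1 X160.282 Y22.587
M5
G0 X178.400 Y86.132
M3 S390
G1 X292.637 Y86.132 F2998
G1 X292.637 Y68.313
G1 X178.400 Y68.313
G1 X178.400 Y86.132
M5
G0 X248.642 Y74.772
M3 S939
G1 X264.263 Y64.454 F988
G1 X292.360 Y64.235
G1 X332.933 Y74.116
M5
G0 X0.000 Y0.000

viewBox `0 0 393.599 107.077` with mm width/height → 1 unit = 1 mm. Flip: y_m = 107.077 − y_svg.

**Shape 1** — `<polygon>` closed polygon, stroke `#0000ff` → engrave (S390, F2998). Machine vertices: (330.912,75.928) → (137.296,39.333) → (320.593,83.039) → (331.264,76.071) → (251.872,49.830) → (231.207,65.109) → (330.912,75.928). Closed: final G1 returns to the first vertex.

**Shape 2** — `<rect>` rectangle, stroke `#0000ff` → engrave (S390, F2998). Machine vertices: (68.974,59.369) → (257.160,59.369) → (257.160,25.751) → (68.974,25.751) → (68.974,59.369). Closed: final G1 returns to the first vertex.

**Shape 3** — `<polyline>` open polyline, stroke `#ff00ff` → cut (S939, F988). Machine vertices: (54.290,94.478) → (302.527,39.186) → (271.505,48.808). Open path.

**Shape 4** — `<polyline>` open polyline, stroke `#0000ff` → engrave (S390, F2998). Machine vertices: (94.108,10.446) → (223.381,52.262) → (21.159,43.605) → (112.340,37.733) → (59.304,5.729) → (170.480,85.262). Open path.

**Shape 5** — `<path>` open polyline, stroke `#ff00ff` → cut (S939, F988). Machine vertices: (25.712,98.016) → (213.720,29.310) → (71.156,92.308) → (222.100,41.663) → (160.282,22.587). Open path.

**Shape 6** — `<polygon>` rectangle, stroke `#0000ff` → engrave (S390, F2998). Machine vertices: (178.400,86.132) → (292.637,86.132) → (292.637,68.313) → (178.400,68.313) → (178.400,86.132). Closed: final G1 returns to the first vertex.

**Shape 7** — `<path>` quadratic bezier, stroke `#ff00ff` → cut (S939, F988). Control points (SVG): P0=(248.642,32.305), P1=(262.717,55.357), P2=(332.933,32.961); sampled at t=k/3. Machine vertices: (248.642,74.772) → (264.263,64.454) → (292.360,64.235) → (332.933,74.116). Open path.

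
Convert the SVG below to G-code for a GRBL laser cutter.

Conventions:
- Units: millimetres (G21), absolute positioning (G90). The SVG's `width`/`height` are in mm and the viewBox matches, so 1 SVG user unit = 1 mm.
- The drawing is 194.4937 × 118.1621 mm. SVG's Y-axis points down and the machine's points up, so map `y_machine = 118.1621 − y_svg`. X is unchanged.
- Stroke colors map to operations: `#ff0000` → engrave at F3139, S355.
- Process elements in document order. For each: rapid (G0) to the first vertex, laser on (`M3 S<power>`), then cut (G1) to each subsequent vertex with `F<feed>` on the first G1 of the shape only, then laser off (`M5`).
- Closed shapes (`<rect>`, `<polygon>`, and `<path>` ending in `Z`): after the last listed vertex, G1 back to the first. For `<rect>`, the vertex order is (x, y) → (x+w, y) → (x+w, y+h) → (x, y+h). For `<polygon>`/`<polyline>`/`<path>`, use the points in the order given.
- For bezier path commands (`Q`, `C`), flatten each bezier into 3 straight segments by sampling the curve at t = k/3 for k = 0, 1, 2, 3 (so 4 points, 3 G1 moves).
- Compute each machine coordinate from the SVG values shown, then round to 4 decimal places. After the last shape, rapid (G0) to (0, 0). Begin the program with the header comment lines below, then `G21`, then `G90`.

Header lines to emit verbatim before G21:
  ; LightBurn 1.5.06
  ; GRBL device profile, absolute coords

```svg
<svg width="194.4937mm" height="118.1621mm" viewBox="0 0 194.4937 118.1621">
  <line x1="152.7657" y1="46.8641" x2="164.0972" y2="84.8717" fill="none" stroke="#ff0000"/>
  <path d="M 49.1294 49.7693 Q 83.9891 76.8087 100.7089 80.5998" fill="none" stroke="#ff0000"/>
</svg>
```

; LightBurn 1.5.06
; GRBL device profile, absolute coords
G21
G90
G0 X152.7657 Y71.2980
M3 S355
G1 X164.0972 Y33.2904 F3139
M5
G0 X49.1294 Y68.3928
M3 S355
G1 X70.3537 Y52.9497 F3139
G1 X87.5468 Y42.6728
G1 X100.7089 Y37.5623
M5
G0 X0.0000 Y0.0000

viewBox `0 0 194.4937 118.1621` with mm width/height → 1 unit = 1 mm. Flip: y_m = 118.1621 − y_svg.

**Shape 1** — `<line>` line segment, stroke `#ff0000` → engrave (S355, F3139). Machine vertices: (152.7657,71.2980) → (164.0972,33.2904). Open path.

**Shape 2** — `<path>` quadratic bezier, stroke `#ff0000` → engrave (S355, F3139). Control points (SVG): P0=(49.1294,49.7693), P1=(83.9891,76.8087), P2=(100.7089,80.5998); sampled at t=k/3. Machine vertices: (49.1294,68.3928) → (70.3537,52.9497) → (87.5468,42.6728) → (100.7089,37.5623). Open path.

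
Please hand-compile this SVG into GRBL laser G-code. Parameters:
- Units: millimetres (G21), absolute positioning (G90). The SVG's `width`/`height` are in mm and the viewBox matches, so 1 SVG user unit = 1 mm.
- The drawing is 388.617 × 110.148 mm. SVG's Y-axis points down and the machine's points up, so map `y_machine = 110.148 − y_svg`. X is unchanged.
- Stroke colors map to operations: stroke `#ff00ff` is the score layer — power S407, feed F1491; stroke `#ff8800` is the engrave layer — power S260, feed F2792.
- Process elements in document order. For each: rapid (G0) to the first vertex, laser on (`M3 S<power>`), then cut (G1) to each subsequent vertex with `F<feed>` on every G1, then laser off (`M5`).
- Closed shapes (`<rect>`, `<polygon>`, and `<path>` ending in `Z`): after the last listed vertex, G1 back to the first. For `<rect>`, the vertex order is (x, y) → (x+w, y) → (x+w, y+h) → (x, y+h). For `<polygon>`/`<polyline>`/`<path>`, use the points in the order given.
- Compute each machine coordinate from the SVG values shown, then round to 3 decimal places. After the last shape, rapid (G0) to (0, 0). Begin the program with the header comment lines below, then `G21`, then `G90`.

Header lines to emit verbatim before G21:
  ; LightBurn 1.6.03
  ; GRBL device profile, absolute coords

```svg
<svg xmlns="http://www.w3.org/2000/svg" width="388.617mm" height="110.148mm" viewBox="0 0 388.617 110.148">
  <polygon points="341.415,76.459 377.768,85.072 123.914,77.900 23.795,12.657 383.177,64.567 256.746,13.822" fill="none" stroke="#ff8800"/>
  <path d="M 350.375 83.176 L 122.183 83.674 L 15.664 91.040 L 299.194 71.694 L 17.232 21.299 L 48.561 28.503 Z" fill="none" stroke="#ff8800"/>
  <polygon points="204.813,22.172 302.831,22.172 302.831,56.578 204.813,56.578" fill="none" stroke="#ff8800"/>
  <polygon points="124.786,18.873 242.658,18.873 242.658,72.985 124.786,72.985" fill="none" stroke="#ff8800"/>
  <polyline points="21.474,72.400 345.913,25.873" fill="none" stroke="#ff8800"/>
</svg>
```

; LightBurn 1.6.03
; GRBL device profile, absolute coords
G21
G90
G0 X341.415 Y33.689
M3 S260
G1 X377.768 Y25.076 F2792
G1 X123.914 Y32.248 F2792
G1 X23.795 Y97.491 F2792
G1 X383.177 Y45.581 F2792
G1 X256.746 Y96.326 F2792
G1 X341.415 Y33.689 F2792
M5
G0 X350.375 Y26.972
M3 S260
G1 X122.183 Y26.474 F2792
G1 X15.664 Y19.108 F2792
G1 X299.194 Y38.454 F2792
G1 X17.232 Y88.849 F2792
G1 X48.561 Y81.645 F2792
G1 X350.375 Y26.972 F2792
M5
G0 X204.813 Y87.976
M3 S260
G1 X302.831 Y87.976 F2792
G1 X302.831 Y53.570 F2792
G1 X204.813 Y53.570 F2792
G1 X204.813 Y87.976 F2792
M5
G0 X124.786 Y91.275
M3 S260
G1 X242.658 Y91.275 F2792
G1 X242.658 Y37.163 F2792
G1 X124.786 Y37.163 F2792
G1 X124.786 Y91.275 F2792
M5
G0 X21.474 Y37.748
M3 S260
G1 X345.913 Y84.275 F2792
M5
G0 X0.000 Y0.000

viewBox `0 0 388.617 110.148` with mm width/height → 1 unit = 1 mm. Flip: y_m = 110.148 − y_svg.

**Shape 1** — `<polygon>` closed polygon, stroke `#ff8800` → engrave (S260, F2792). Machine vertices: (341.415,33.689) → (377.768,25.076) → (123.914,32.248) → (23.795,97.491) → (383.177,45.581) → (256.746,96.326) → (341.415,33.689). Closed: final G1 returns to the first vertex.

**Shape 2** — `<path>` closed polygon, stroke `#ff8800` → engrave (S260, F2792). Machine vertices: (350.375,26.972) → (122.183,26.474) → (15.664,19.108) → (299.194,38.454) → (17.232,88.849) → (48.561,81.645) → (350.375,26.972). Closed: final G1 returns to the first vertex.

**Shape 3** — `<polygon>` rectangle, stroke `#ff8800` → engrave (S260, F2792). Machine vertices: (204.813,87.976) → (302.831,87.976) → (302.831,53.570) → (204.813,53.570) → (204.813,87.976). Closed: final G1 returns to the first vertex.

**Shape 4** — `<polygon>` rectangle, stroke `#ff8800` → engrave (S260, F2792). Machine vertices: (124.786,91.275) → (242.658,91.275) → (242.658,37.163) → (124.786,37.163) → (124.786,91.275). Closed: final G1 returns to the first vertex.

**Shape 5** — `<polyline>` line segment, stroke `#ff8800` → engrave (S260, F2792). Machine vertices: (21.474,37.748) → (345.913,84.275). Open path.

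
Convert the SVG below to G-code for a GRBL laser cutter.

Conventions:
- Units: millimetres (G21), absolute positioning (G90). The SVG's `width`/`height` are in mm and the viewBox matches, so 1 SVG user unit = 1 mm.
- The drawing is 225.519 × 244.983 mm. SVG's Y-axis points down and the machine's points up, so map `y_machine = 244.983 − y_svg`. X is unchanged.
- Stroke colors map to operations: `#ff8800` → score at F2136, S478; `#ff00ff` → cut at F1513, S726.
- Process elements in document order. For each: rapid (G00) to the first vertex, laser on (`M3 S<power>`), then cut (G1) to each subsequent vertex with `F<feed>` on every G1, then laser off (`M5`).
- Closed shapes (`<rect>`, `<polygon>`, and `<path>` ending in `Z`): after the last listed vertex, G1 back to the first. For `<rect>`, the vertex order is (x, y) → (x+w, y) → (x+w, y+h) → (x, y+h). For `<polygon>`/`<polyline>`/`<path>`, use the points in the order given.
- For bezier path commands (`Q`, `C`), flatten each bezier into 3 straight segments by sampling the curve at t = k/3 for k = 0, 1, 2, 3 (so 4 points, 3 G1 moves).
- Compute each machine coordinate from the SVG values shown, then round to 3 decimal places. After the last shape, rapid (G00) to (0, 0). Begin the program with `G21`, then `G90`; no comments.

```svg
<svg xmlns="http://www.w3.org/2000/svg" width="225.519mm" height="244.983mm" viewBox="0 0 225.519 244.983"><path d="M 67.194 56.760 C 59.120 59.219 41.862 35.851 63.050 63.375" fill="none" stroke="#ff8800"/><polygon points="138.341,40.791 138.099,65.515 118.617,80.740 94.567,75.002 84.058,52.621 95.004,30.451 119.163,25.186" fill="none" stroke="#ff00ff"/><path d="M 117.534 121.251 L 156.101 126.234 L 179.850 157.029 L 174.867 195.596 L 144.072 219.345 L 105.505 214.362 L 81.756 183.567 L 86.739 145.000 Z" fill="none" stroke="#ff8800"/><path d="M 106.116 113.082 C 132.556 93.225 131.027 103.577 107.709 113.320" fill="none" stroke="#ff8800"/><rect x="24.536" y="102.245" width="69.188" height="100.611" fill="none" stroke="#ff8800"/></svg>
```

G21
G90
G00 X67.194 Y188.223
M3 S478
G1 X57.823 Y191.532 F2136
G1 X52.913 Y195.009 F2136
G1 X63.050 Y181.608 F2136
M5
G00 X138.341 Y204.192
M3 S726
G1 X138.099 Y179.468 F1513
G1 X118.617 Y164.243 F1513
G1 X94.567 Y169.981 F1513
G1 X84.058 Y192.362 F1513
G1 X95.004 Y214.532 F1513
G1 X119.163 Y219.797 F1513
G1 X138.341 Y204.192 F1513
M5
G00 X117.534 Y123.732
M3 S478
G1 X156.101 Y118.749 F2136
G1 X179.850 Y87.954 F2136
G1 X174.867 Y49.387 F2136
G1 X144.072 Y25.638 F2136
G1 X105.505 Y30.621 F2136
G1 X81.756 Y61.416 F2136
G1 X86.739 Y99.983 F2136
G1 X117.534 Y123.732 F2136
M5
G00 X106.116 Y131.901
M3 S478
G1 X123.462 Y142.830 F2136
G1 X123.535 Y140.468 F2136
G1 X107.709 Y131.663 F2136
M5
G00 X24.536 Y142.738
M3 S478
G1 X93.724 Y142.738 F2136
G1 X93.724 Y42.127 F2136
G1 X24.536 Y42.127 F2136
G1 X24.536 Y142.738 F2136
M5
G00 X0.000 Y0.000

Since the viewBox matches the mm dimensions, user units are millimetres directly. The only transform is the Y-flip y_m = 244.983 − y_svg.

Shape 1 is a cubic bezier drawn with `<path>`. Its stroke #ff8800 means score at S478, F2136. After flipping Y the toolpath is (67.194,188.223) → (57.823,191.532) → (52.913,195.009) → (63.050,181.608).

Shape 2 is a regular polygon drawn with `<polygon>`. Its stroke #ff00ff means cut at S726, F1513. After flipping Y the toolpath is (138.341,204.192) → (138.099,179.468) → (118.617,164.243) → (94.567,169.981) → (84.058,192.362) → (95.004,214.532) → (119.163,219.797) → (138.341,204.192), returning to the start.

Shape 3 is a regular polygon drawn with `<path>`. Its stroke #ff8800 means score at S478, F2136. After flipping Y the toolpath is (117.534,123.732) → (156.101,118.749) → (179.850,87.954) → (174.867,49.387) → (144.072,25.638) → (105.505,30.621) → (81.756,61.416) → (86.739,99.983) → (117.534,123.732), returning to the start.

Shape 4 is a cubic bezier drawn with `<path>`. Its stroke #ff8800 means score at S478, F2136. After flipping Y the toolpath is (106.116,131.901) → (123.462,142.830) → (123.535,140.468) → (107.709,131.663).

Shape 5 is a rectangle drawn with `<rect>`. Its stroke #ff8800 means score at S478, F2136. After flipping Y the toolpath is (24.536,142.738) → (93.724,142.738) → (93.724,42.127) → (24.536,42.127) → (24.536,142.738), returning to the start.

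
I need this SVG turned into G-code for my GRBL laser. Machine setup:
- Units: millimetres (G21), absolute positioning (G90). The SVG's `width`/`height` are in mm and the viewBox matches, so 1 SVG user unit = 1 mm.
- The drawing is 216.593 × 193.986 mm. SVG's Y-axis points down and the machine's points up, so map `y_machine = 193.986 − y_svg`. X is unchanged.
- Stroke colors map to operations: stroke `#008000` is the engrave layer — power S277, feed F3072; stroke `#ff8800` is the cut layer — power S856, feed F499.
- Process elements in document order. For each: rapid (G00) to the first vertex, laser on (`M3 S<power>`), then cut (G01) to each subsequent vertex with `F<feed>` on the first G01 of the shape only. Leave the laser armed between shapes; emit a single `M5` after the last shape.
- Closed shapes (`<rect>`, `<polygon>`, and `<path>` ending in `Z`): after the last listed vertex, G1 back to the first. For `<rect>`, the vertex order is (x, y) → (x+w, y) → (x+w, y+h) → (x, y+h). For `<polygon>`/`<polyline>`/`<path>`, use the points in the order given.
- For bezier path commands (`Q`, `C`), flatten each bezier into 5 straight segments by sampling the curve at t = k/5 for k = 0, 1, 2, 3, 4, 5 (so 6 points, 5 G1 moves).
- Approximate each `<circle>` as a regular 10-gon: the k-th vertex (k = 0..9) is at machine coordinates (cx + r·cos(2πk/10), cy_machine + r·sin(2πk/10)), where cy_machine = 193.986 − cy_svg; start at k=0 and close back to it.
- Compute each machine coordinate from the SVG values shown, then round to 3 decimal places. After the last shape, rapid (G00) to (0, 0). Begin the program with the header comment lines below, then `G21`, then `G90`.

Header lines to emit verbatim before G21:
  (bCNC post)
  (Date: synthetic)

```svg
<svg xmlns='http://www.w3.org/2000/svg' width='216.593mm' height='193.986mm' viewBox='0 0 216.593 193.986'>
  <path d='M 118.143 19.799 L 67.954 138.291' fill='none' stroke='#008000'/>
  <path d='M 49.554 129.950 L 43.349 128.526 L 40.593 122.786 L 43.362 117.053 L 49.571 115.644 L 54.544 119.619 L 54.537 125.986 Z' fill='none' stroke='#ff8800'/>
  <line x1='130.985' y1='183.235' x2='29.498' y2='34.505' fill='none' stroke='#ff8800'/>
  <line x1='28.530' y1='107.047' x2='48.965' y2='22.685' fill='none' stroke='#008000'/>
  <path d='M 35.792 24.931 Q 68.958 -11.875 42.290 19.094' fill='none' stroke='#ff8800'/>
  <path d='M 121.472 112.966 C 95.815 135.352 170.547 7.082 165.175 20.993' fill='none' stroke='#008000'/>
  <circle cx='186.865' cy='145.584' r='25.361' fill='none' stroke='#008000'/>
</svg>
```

Since the viewBox matches the mm dimensions, user units are millimetres directly. The only transform is the Y-flip y_m = 193.986 − y_svg.

Shape 1 is a line segment drawn with `<path>`. Its stroke #008000 means engrave at S277, F3072. After flipping Y the toolpath is (118.143,174.187) → (67.954,55.695).

Shape 2 is a regular polygon drawn with `<path>`. Its stroke #ff8800 means cut at S856, F499. After flipping Y the toolpath is (49.554,64.036) → (43.349,65.460) → (40.593,71.200) → (43.362,76.933) → (49.571,78.342) → (54.544,74.367) → (54.537,68.000) → (49.554,64.036), returning to the start.

Shape 3 is a line segment drawn with `<line>`. Its stroke #ff8800 means cut at S856, F499. After flipping Y the toolpath is (130.985,10.751) → (29.498,159.481).

Shape 4 is a line segment drawn with `<line>`. Its stroke #008000 means engrave at S277, F3072. After flipping Y the toolpath is (28.530,86.939) → (48.965,171.301).

Shape 5 is a quadratic bezier drawn with `<path>`. Its stroke #ff8800 means cut at S856, F499. After flipping Y the toolpath is (35.792,169.055) → (46.665,181.066) → (52.751,187.656) → (54.051,188.823) → (50.564,184.569) → (42.290,174.892).

Shape 6 is a cubic bezier drawn with `<path>`. Its stroke #008000 means engrave at S277, F3072. After flipping Y the toolpath is (121.472,81.020) → (116.681,83.324) → (127.319,107.730) → (144.723,140.181) → (160.230,166.621) → (165.175,172.993).

Shape 7 is a circle drawn with `<circle>`. Its stroke #008000 means engrave at S277, F3072. After flipping Y the toolpath is (212.226,48.402) → (207.382,63.309) → (194.702,72.522) → (179.028,72.522) → (166.348,63.309) → (161.504,48.402) → (166.348,33.495) → (179.028,24.282) → (194.702,24.282) → (207.382,33.495) → (212.226,48.402), returning to the start.

(bCNC post)
(Date: synthetic)
G21
G90
G00 X118.143 Y174.187
M3 S277
G01 X67.954 Y55.695 F3072
G00 X49.554 Y64.036
M3 S856
G01 X43.349 Y65.460 F499
G01 X40.593 Y71.200
G01 X43.362 Y76.933
G01 X49.571 Y78.342
G01 X54.544 Y74.367
G01 X54.537 Y68.000
G01 X49.554 Y64.036
G00 X130.985 Y10.751
M3 S856
G01 X29.498 Y159.481 F499
G00 X28.530 Y86.939
M3 S277
G01 X48.965 Y171.301 F3072
G00 X35.792 Y169.055
M3 S856
G01 X46.665 Y181.066 F499
G01 X52.751 Y187.656
G01 X54.051 Y188.823
G01 X50.564 Y184.569
G01 X42.290 Y174.892
G00 X121.472 Y81.020
M3 S277
G01 X116.681 Y83.324 F3072
G01 X127.319 Y107.730
G01 X144.723 Y140.181
G01 X160.230 Y166.621
G01 X165.175 Y172.993
G00 X212.226 Y48.402
M3 S277
G01 X207.382 Y63.309 F3072
G01 X194.702 Y72.522
G01 X179.028 Y72.522
G01 X166.348 Y63.309
G01 X161.504 Y48.402
G01 X166.348 Y33.495
G01 X179.028 Y24.282
G01 X194.702 Y24.282
G01 X207.382 Y33.495
G01 X212.226 Y48.402
M5
G00 X0.000 Y0.000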